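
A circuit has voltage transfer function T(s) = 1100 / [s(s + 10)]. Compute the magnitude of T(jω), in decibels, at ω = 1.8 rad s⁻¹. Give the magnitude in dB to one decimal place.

35.6 dB

|j1.8 + 10| = √(1.8² + 10²) = 10.16
|j1.8| = 1.8
|T(j1.8)| = 1100 / (10.16 × 1.8) = 60.145
20 log₁₀(60.145) = 35.58 dB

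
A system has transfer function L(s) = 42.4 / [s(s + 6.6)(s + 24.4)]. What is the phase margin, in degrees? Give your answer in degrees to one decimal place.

Gain crossover: |L(jω)| = 1 at ω ≈ 0.263 rad/s.
∠L(j0.263) = −90° − arctan(0.263/6.6) − arctan(0.263/24.4) ≈ -92.90°
PM = 180° + (-92.90°) = 87.10°

87.1°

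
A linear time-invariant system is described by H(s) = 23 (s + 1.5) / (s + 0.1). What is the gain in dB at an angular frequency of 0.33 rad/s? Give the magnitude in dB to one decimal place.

|j0.33 + 1.5| = √(0.33² + 1.5²) = 1.536
|j0.33 + 0.1| = √(0.33² + 0.1²) = 0.3448
|H(j0.33)| = 23 × 1.536 / 0.3448 = 102.45
20 log₁₀(102.45) = 40.21 dB

40.2 dB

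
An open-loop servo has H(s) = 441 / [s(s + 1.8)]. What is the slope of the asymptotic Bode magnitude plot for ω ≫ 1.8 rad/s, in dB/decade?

-40 dB/decade

With 0 zeros and 2 poles, the high-frequency asymptotic slope is 20 × (0 − 2) = -40 dB/decade.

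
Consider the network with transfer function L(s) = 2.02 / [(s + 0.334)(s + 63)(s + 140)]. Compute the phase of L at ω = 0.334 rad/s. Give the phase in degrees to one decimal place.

-45.4°

∠(j0.334 + 0.334) = arctan(0.334/0.334) = 45.00°
∠(j0.334 + 63) = arctan(0.334/63) = 0.30°
∠(j0.334 + 140) = arctan(0.334/140) = 0.14°
∠L(j0.334) = − (45.00° + 0.30° + 0.14°) = -45.44°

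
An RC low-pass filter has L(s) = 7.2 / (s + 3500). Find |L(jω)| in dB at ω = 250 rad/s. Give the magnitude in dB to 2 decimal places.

|j250 + 3500| = √(250² + 3500²) = 3509
|L(j250)| = 7.2 / 3509 = 0.0020519
20 log₁₀(0.0020519) = -53.757 dB

-53.76 dB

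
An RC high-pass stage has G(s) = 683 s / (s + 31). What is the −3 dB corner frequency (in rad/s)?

For a single-pole high-pass, the −3 dB point is at the pole: ω = 31 rad/s.

31 rad/s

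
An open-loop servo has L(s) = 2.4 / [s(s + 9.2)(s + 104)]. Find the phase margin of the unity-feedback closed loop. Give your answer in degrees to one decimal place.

Gain crossover: |L(jω)| = 1 at ω ≈ 0.00251 rad s⁻¹.
∠L(j0.00251) = −90° − arctan(0.00251/9.2) − arctan(0.00251/104) ≈ -90.02°
PM = 180° + (-90.02°) = 89.98°

90.0°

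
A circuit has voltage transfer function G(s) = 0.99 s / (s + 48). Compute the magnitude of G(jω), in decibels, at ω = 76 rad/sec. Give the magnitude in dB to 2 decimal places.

-1.55 dB

|j76| = 76
|j76 + 48| = √(76² + 48²) = 89.89
|G(j76)| = 0.99 × 76 / 89.89 = 0.83703
20 log₁₀(0.83703) = -1.545 dB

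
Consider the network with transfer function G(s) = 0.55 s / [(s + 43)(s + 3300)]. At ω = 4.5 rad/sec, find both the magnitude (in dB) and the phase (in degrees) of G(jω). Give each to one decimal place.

|j4.5| = 4.5
|j4.5 + 43| = √(4.5² + 43²) = 43.23
|j4.5 + 3300| = √(4.5² + 3300²) = 3300
|G(j4.5)| = 0.55 × 4.5 / (43.23 × 3300) = 1.7347e-05
20 log₁₀(1.7347e-05) = -95.22 dB
∠(j4.5) = 90.00°
∠(j4.5 + 43) = arctan(4.5/43) = 5.97°
∠(j4.5 + 3300) = arctan(4.5/3300) = 0.08°
∠G(j4.5) = 90.00° − (5.97° + 0.08°) = 83.95°

|G| = -95.2 dB, ∠G = 83.9°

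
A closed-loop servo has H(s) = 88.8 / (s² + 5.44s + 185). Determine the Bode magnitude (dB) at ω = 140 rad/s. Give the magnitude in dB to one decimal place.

|(j140)² + 5.44(j140) + 185| = |-19415 + j761.6| = 1.943e+04
|H(j140)| = 88.8 / 1.943e+04 = 0.0045703
20 log₁₀(0.0045703) = -46.80 dB

-46.8 dB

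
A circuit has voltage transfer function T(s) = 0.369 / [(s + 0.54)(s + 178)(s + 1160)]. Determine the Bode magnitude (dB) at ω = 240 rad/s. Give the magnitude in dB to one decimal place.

|j240 + 0.54| = √(240² + 0.54²) = 240
|j240 + 178| = √(240² + 178²) = 298.8
|j240 + 1160| = √(240² + 1160²) = 1185
|T(j240)| = 0.369 / (240 × 298.8 × 1185) = 4.3438e-09
20 log₁₀(4.3438e-09) = -167.24 dB

-167.2 dB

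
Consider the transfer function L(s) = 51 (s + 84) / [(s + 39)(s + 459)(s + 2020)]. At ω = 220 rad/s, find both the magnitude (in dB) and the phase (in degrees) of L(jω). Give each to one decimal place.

|L| = -85.7 dB, ∠L = -42.7 deg

|j220 + 84| = √(220² + 84²) = 235.5
|j220 + 39| = √(220² + 39²) = 223.4
|j220 + 459| = √(220² + 459²) = 509
|j220 + 2020| = √(220² + 2020²) = 2032
|L(j220)| = 51 × 235.5 / (223.4 × 509 × 2032) = 5.1972e-05
20 log₁₀(5.1972e-05) = -85.68 dB
∠(j220 + 84) = arctan(220/84) = 69.10°
∠(j220 + 39) = arctan(220/39) = 79.95°
∠(j220 + 459) = arctan(220/459) = 25.61°
∠(j220 + 2020) = arctan(220/2020) = 6.22°
∠L(j220) = 69.10° − (79.95° + 25.61° + 6.22°) = -42.67°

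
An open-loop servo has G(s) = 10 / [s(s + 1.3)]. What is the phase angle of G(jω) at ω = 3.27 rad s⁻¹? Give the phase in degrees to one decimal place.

∠(j3.27 + 1.3) = arctan(3.27/1.3) = 68.32°
∠(j3.27) = 90.00°
∠G(j3.27) = − (68.32° + 90.00°) = -158.32°

-158.3°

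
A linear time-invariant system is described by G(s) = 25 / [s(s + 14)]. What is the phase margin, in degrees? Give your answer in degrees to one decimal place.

Gain crossover: |G(jω)| = 1 at ω ≈ 1.77 rad/sec.
∠G(j1.77) = −90° − arctan(1.77/14) ≈ -97.21°
PM = 180° + (-97.21°) = 82.79°

82.8°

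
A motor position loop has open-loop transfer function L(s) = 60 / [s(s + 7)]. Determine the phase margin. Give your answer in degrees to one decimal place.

47.8 deg

Gain crossover: |L(jω)| = 1 at ω ≈ 6.35 rad/sec.
∠L(j6.35) = −90° − arctan(6.35/7) ≈ -132.21°
PM = 180° + (-132.21°) = 47.79°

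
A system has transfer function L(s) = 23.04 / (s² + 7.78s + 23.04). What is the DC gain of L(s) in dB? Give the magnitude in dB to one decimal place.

0.0 dB

L(0) = 23.04 / 23.04 = 1
20 log₁₀(1) = 0.00 dB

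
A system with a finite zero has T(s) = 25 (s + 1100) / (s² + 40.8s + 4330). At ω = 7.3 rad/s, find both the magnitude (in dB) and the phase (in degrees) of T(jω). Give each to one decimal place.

|T| = 16.1 dB, ∠T = -3.6°

|j7.3 + 1100| = √(7.3² + 1100²) = 1100
|(j7.3)² + 40.8(j7.3) + 4330| = |4276.7 + j297.84| = 4287
|T(j7.3)| = 25 × 1100 / 4287 = 6.4148
20 log₁₀(6.4148) = 16.14 dB
∠(j7.3 + 1100) = arctan(7.3/1100) = 0.38°
∠[(j7.3)² + 40.8(j7.3) + 4330] = ∠[4276.7 + j297.84] = 3.98°
∠T(j7.3) = 0.38° − 3.98° = -3.60°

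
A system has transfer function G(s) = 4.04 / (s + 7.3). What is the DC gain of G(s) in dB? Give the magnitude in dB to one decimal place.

-5.1 dB

G(0) = 4.04 / 7.3 = 0.55342
20 log₁₀(0.55342) = -5.14 dB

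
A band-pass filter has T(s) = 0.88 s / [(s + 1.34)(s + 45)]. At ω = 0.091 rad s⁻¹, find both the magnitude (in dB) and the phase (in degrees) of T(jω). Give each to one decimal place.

|T| = -57.6 dB, ∠T = 86.0°

|j0.091| = 0.091
|j0.091 + 1.34| = √(0.091² + 1.34²) = 1.343
|j0.091 + 45| = √(0.091² + 45²) = 45
|T(j0.091)| = 0.88 × 0.091 / (1.343 × 45) = 0.001325
20 log₁₀(0.001325) = -57.56 dB
∠(j0.091) = 90.00°
∠(j0.091 + 1.34) = arctan(0.091/1.34) = 3.89°
∠(j0.091 + 45) = arctan(0.091/45) = 0.12°
∠T(j0.091) = 90.00° − (3.89° + 0.12°) = 86.00°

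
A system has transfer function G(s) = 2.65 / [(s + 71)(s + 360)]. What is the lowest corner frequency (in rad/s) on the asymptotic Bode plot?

Break frequencies occur at each pole and zero magnitude: 71 rad/s, 360 rad/s.
The lowest is 71 rad/s.

71 rad/s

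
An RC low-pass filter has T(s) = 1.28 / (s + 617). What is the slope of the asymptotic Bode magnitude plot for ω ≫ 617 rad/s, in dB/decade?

With 0 zeros and 1 pole, the high-frequency asymptotic slope is 20 × (0 − 1) = -20 dB/decade.

-20 dB/decade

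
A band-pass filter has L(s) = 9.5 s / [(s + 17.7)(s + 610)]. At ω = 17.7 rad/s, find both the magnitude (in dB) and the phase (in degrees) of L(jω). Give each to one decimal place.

|j17.7| = 17.7
|j17.7 + 17.7| = √(17.7² + 17.7²) = 25.03
|j17.7 + 610| = √(17.7² + 610²) = 610.3
|L(j17.7)| = 9.5 × 17.7 / (25.03 × 610.3) = 0.011008
20 log₁₀(0.011008) = -39.17 dB
∠(j17.7) = 90.00°
∠(j17.7 + 17.7) = arctan(17.7/17.7) = 45.00°
∠(j17.7 + 610) = arctan(17.7/610) = 1.66°
∠L(j17.7) = 90.00° − (45.00° + 1.66°) = 43.34°

|L| = -39.2 dB, ∠L = 43.3°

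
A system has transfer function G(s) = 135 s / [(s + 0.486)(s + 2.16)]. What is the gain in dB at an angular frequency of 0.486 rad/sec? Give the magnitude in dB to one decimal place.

|j0.486| = 0.486
|j0.486 + 0.486| = √(0.486² + 0.486²) = 0.6873
|j0.486 + 2.16| = √(0.486² + 2.16²) = 2.214
|G(j0.486)| = 135 × 0.486 / (0.6873 × 2.214) = 43.116
20 log₁₀(43.116) = 32.69 dB

32.7 dB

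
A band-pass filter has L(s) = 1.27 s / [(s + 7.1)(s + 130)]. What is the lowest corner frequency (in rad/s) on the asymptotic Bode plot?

Break frequencies occur at each pole and zero magnitude: 7.1 rad/s, 130 rad/s.
The lowest is 7.1 rad/s.

7.1 rad/s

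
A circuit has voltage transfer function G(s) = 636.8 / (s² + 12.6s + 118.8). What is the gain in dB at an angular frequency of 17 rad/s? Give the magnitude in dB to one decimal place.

|(j17)² + 12.6(j17) + 118.8| = |-170.2 + j214.2| = 273.6
|G(j17)| = 636.8 / 273.6 = 2.3276
20 log₁₀(2.3276) = 7.34 dB

7.3 dB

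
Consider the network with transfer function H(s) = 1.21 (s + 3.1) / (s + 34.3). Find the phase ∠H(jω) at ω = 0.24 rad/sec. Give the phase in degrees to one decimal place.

∠(j0.24 + 3.1) = arctan(0.24/3.1) = 4.43°
∠(j0.24 + 34.3) = arctan(0.24/34.3) = 0.40°
∠H(j0.24) = 4.43° − 0.40° = 4.03°

4.0°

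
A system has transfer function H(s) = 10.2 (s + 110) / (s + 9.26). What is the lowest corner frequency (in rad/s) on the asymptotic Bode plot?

Break frequencies occur at each pole and zero magnitude: 9.26 rad/s, 110 rad/s.
The lowest is 9.26 rad/s.

9.26 rad/s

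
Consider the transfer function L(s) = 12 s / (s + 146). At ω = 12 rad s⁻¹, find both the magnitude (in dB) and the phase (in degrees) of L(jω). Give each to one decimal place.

|j12| = 12
|j12 + 146| = √(12² + 146²) = 146.5
|L(j12)| = 12 × 12 / 146.5 = 0.98299
20 log₁₀(0.98299) = -0.15 dB
∠(j12) = 90.00°
∠(j12 + 146) = arctan(12/146) = 4.70°
∠L(j12) = 90.00° − 4.70° = 85.30°

|L| = -0.1 dB, ∠L = 85.3 deg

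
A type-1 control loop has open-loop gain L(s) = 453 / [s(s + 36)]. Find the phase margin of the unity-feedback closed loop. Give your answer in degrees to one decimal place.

Gain crossover: |L(jω)| = 1 at ω ≈ 11.9 rad/sec.
∠L(j11.9) = −90° − arctan(11.9/36) ≈ -108.35°
PM = 180° + (-108.35°) = 71.65°

71.6°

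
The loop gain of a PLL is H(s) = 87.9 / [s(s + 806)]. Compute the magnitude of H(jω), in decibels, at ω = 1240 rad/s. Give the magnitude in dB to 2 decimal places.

-86.39 dB

|j1240 + 806| = √(1240² + 806²) = 1479
|j1240| = 1240
|H(j1240)| = 87.9 / (1479 × 1240) = 4.7931e-05
20 log₁₀(4.7931e-05) = -86.388 dB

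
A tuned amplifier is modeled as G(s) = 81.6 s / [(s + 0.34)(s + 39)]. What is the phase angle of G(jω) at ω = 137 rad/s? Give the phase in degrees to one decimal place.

-74.0°

∠(j137) = 90.00°
∠(j137 + 0.34) = arctan(137/0.34) = 89.86°
∠(j137 + 39) = arctan(137/39) = 74.11°
∠G(j137) = 90.00° − (89.86° + 74.11°) = -73.97°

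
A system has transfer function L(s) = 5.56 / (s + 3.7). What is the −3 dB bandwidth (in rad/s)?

For a single-pole low-pass, the −3 dB point is at the pole: ω = 3.7 rad/s.

3.7 rad/s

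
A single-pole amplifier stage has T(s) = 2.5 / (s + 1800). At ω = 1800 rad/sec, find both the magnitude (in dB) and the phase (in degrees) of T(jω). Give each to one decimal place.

|j1800 + 1800| = √(1800² + 1800²) = 2546
|T(j1800)| = 2.5 / 2546 = 0.00098209
20 log₁₀(0.00098209) = -60.16 dB
∠(j1800 + 1800) = arctan(1800/1800) = 45.00°
∠T(j1800) = −45.00° = -45.00°

|T| = -60.2 dB, ∠T = -45.0°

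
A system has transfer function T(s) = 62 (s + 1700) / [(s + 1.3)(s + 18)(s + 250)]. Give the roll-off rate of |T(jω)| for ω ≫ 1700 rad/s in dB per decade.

With 1 zero and 3 poles, the high-frequency asymptotic slope is 20 × (1 − 3) = -40 dB/decade.

-40 dB/decade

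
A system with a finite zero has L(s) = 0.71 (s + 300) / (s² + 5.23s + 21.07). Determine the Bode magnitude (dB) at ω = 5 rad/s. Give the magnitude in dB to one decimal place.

18.1 dB

|j5 + 300| = √(5² + 300²) = 300
|(j5)² + 5.23(j5) + 21.07| = |-3.93 + j26.15| = 26.44
|L(j5)| = 0.71 × 300 / 26.44 = 8.056
20 log₁₀(8.056) = 18.12 dB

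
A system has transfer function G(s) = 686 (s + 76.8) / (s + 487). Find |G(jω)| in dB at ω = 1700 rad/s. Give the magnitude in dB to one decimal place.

|j1700 + 76.8| = √(1700² + 76.8²) = 1702
|j1700 + 487| = √(1700² + 487²) = 1768
|G(j1700)| = 686 × 1702 / 1768 = 660.15
20 log₁₀(660.15) = 56.39 dB

56.4 dB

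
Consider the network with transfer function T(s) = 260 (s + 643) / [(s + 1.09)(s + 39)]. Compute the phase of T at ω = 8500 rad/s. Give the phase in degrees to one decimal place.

-94.1°

∠(j8500 + 643) = arctan(8500/643) = 85.67°
∠(j8500 + 1.09) = arctan(8500/1.09) = 89.99°
∠(j8500 + 39) = arctan(8500/39) = 89.74°
∠T(j8500) = 85.67° − (89.99° + 89.74°) = -94.06°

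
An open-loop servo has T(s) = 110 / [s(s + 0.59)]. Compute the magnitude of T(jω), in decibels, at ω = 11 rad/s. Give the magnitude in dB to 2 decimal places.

-0.84 dB

|j11 + 0.59| = √(11² + 0.59²) = 11.02
|j11| = 11
|T(j11)| = 110 / (11.02 × 11) = 0.90779
20 log₁₀(0.90779) = -0.840 dB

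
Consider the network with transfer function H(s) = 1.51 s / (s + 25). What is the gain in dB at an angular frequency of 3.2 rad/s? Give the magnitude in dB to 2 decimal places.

-14.35 dB

|j3.2| = 3.2
|j3.2 + 25| = √(3.2² + 25²) = 25.2
|H(j3.2)| = 1.51 × 3.2 / 25.2 = 0.19172
20 log₁₀(0.19172) = -14.347 dB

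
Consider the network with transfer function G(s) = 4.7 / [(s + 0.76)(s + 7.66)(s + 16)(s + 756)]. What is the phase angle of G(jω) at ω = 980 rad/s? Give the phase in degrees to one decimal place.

-320.9°

∠(j980 + 0.76) = arctan(980/0.76) = 89.96°
∠(j980 + 7.66) = arctan(980/7.66) = 89.55°
∠(j980 + 16) = arctan(980/16) = 89.06°
∠(j980 + 756) = arctan(980/756) = 52.35°
∠G(j980) = − (89.96° + 89.55° + 89.06° + 52.35°) = -320.92°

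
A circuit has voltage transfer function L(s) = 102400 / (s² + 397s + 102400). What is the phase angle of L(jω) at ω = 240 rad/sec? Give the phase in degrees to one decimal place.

∠[(j240)² + 397(j240) + 102400] = ∠[44800 + j95280] = 64.82°
∠L(j240) = −64.82° = -64.82°

-64.8°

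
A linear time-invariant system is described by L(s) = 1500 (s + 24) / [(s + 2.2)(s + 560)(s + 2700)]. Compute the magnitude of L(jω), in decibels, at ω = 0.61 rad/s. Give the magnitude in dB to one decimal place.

|j0.61 + 24| = √(0.61² + 24²) = 24.01
|j0.61 + 2.2| = √(0.61² + 2.2²) = 2.283
|j0.61 + 560| = √(0.61² + 560²) = 560
|j0.61 + 2700| = √(0.61² + 2700²) = 2700
|L(j0.61)| = 1500 × 24.01 / (2.283 × 560 × 2700) = 0.010432
20 log₁₀(0.010432) = -39.63 dB

-39.6 dB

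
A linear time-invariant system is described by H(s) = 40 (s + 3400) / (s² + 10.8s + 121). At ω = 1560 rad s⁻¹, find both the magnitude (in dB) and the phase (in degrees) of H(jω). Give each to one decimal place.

|H| = -24.2 dB, ∠H = -155.0°

|j1560 + 3400| = √(1560² + 3400²) = 3741
|(j1560)² + 10.8(j1560) + 121| = |-2.4335e+06 + j16848| = 2.434e+06
|H(j1560)| = 40 × 3741 / 2.434e+06 = 0.061487
20 log₁₀(0.061487) = -24.22 dB
∠(j1560 + 3400) = arctan(1560/3400) = 24.65°
∠[(j1560)² + 10.8(j1560) + 121] = ∠[-2.4335e+06 + j16848] = 179.60°
∠H(j1560) = 24.65° − 179.60° = -154.96°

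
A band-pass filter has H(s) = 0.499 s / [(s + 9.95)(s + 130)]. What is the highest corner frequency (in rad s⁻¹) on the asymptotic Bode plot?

130 rad s⁻¹

Break frequencies occur at each pole and zero magnitude: 9.95 rad s⁻¹, 130 rad s⁻¹.
The highest is 130 rad s⁻¹.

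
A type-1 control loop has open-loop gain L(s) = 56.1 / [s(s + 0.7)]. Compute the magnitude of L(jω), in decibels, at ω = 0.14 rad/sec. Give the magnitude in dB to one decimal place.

55.0 dB

|j0.14 + 0.7| = √(0.14² + 0.7²) = 0.7139
|j0.14| = 0.14
|L(j0.14)| = 56.1 / (0.7139 × 0.14) = 561.33
20 log₁₀(561.33) = 54.98 dB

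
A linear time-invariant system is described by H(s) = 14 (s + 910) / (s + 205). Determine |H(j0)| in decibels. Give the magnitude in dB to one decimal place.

H(0) = 14 × 910 / 205 = 62.146
20 log₁₀(62.146) = 35.87 dB

35.9 dB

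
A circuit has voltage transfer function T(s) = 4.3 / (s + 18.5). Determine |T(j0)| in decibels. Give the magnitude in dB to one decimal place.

T(0) = 4.3 / 18.5 = 0.23243
20 log₁₀(0.23243) = -12.67 dB

-12.7 dB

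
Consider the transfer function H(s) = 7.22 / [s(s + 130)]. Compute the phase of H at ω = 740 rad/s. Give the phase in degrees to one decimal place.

-170.0 deg

∠(j740 + 130) = arctan(740/130) = 80.04°
∠(j740) = 90.00°
∠H(j740) = − (80.04° + 90.00°) = -170.04°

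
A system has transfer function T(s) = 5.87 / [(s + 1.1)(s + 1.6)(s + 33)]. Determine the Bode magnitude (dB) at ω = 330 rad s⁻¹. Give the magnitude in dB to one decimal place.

-135.8 dB

|j330 + 1.1| = √(330² + 1.1²) = 330
|j330 + 1.6| = √(330² + 1.6²) = 330
|j330 + 33| = √(330² + 33²) = 331.6
|T(j330)| = 5.87 / (330 × 330 × 331.6) = 1.6253e-07
20 log₁₀(1.6253e-07) = -135.78 dB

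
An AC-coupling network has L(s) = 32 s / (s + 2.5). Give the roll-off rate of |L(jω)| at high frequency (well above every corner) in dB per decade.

With 1 zero and 1 pole, the high-frequency asymptotic slope is 20 × (1 − 1) = 0 dB/decade.

0 dB/decade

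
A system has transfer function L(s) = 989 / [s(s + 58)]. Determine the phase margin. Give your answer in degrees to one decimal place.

Gain crossover: |L(jω)| = 1 at ω ≈ 16.4 rad/s.
∠L(j16.4) = −90° − arctan(16.4/58) ≈ -105.80°
PM = 180° + (-105.80°) = 74.20°

74.2°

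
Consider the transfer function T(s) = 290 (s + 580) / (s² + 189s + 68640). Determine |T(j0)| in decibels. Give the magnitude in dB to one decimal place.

T(0) = 290 × 580 / 68640 = 2.4505
20 log₁₀(2.4505) = 7.78 dB

7.8 dB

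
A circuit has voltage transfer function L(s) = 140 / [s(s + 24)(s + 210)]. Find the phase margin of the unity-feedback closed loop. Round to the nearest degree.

Gain crossover: |L(jω)| = 1 at ω ≈ 0.0278 rad/sec.
∠L(j0.0278) = −90° − arctan(0.0278/24) − arctan(0.0278/210) ≈ -90.07°
PM = 180° + (-90.07°) = 89.93°

90°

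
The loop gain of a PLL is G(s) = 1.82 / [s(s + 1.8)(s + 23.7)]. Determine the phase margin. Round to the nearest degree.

Gain crossover: |G(jω)| = 1 at ω ≈ 0.0427 rad/s.
∠G(j0.0427) = −90° − arctan(0.0427/1.8) − arctan(0.0427/23.7) ≈ -91.46°
PM = 180° + (-91.46°) = 88.54°

89°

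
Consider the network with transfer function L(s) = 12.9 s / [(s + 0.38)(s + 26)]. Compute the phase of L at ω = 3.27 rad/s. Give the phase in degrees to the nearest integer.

-1°

∠(j3.27) = 90.00°
∠(j3.27 + 0.38) = arctan(3.27/0.38) = 83.37°
∠(j3.27 + 26) = arctan(3.27/26) = 7.17°
∠L(j3.27) = 90.00° − (83.37° + 7.17°) = -0.54°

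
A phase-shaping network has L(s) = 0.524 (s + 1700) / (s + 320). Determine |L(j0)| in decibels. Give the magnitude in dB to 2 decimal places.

8.89 dB

L(0) = 0.524 × 1700 / 320 = 2.7838
20 log₁₀(2.7838) = 8.893 dB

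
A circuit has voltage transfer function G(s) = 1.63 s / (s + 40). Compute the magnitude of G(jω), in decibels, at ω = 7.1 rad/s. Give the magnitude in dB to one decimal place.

|j7.1| = 7.1
|j7.1 + 40| = √(7.1² + 40²) = 40.63
|G(j7.1)| = 1.63 × 7.1 / 40.63 = 0.28487
20 log₁₀(0.28487) = -10.91 dB

-10.9 dB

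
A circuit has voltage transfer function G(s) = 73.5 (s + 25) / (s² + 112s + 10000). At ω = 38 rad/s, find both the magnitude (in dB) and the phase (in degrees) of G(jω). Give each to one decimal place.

|G| = -9.1 dB, ∠G = 30.2°

|j38 + 25| = √(38² + 25²) = 45.49
|(j38)² + 112(j38) + 10000| = |8556 + j4256| = 9556
|G(j38)| = 73.5 × 45.49 / 9556 = 0.34985
20 log₁₀(0.34985) = -9.12 dB
∠(j38 + 25) = arctan(38/25) = 56.66°
∠[(j38)² + 112(j38) + 10000] = ∠[8556 + j4256] = 26.45°
∠G(j38) = 56.66° − 26.45° = 30.21°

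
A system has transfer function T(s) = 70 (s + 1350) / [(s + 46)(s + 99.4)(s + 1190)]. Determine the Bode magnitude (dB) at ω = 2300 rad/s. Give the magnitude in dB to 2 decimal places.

|j2300 + 1350| = √(2300² + 1350²) = 2667
|j2300 + 46| = √(2300² + 46²) = 2300
|j2300 + 99.4| = √(2300² + 99.4²) = 2302
|j2300 + 1190| = √(2300² + 1190²) = 2590
|T(j2300)| = 70 × 2667 / (2300 × 2302 × 2590) = 1.3612e-05
20 log₁₀(1.3612e-05) = -97.321 dB

-97.32 dB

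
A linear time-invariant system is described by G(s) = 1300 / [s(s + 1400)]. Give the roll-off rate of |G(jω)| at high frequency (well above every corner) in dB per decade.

-40 dB/decade

With 0 zeros and 2 poles, the high-frequency asymptotic slope is 20 × (0 − 2) = -40 dB/decade.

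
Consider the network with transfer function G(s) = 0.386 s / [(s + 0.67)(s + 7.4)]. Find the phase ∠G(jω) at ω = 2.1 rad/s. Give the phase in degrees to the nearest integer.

2°

∠(j2.1) = 90.00°
∠(j2.1 + 0.67) = arctan(2.1/0.67) = 72.30°
∠(j2.1 + 7.4) = arctan(2.1/7.4) = 15.84°
∠G(j2.1) = 90.00° − (72.30° + 15.84°) = 1.85°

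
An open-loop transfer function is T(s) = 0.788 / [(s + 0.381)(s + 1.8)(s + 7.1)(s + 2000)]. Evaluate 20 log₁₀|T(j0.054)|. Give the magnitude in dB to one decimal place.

-81.9 dB

|j0.054 + 0.381| = √(0.054² + 0.381²) = 0.3848
|j0.054 + 1.8| = √(0.054² + 1.8²) = 1.801
|j0.054 + 7.1| = √(0.054² + 7.1²) = 7.1
|j0.054 + 2000| = √(0.054² + 2000²) = 2000
|T(j0.054)| = 0.788 / (0.3848 × 1.801 × 7.1 × 2000) = 8.0078e-05
20 log₁₀(8.0078e-05) = -81.93 dB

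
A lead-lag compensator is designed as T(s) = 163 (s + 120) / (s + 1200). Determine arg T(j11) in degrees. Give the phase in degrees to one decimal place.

4.7 deg

∠(j11 + 120) = arctan(11/120) = 5.24°
∠(j11 + 1200) = arctan(11/1200) = 0.53°
∠T(j11) = 5.24° − 0.53° = 4.71°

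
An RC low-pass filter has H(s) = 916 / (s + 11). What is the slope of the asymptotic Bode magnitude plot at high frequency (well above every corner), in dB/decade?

With 0 zeros and 1 pole, the high-frequency asymptotic slope is 20 × (0 − 1) = -20 dB/decade.

-20 dB/decade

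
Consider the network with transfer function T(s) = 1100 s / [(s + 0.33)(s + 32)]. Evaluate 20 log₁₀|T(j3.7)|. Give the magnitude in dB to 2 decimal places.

30.63 dB

|j3.7| = 3.7
|j3.7 + 0.33| = √(3.7² + 0.33²) = 3.715
|j3.7 + 32| = √(3.7² + 32²) = 32.21
|T(j3.7)| = 1100 × 3.7 / (3.715 × 32.21) = 34.012
20 log₁₀(34.012) = 30.633 dB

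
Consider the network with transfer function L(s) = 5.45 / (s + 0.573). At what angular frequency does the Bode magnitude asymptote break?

The single real pole at s = −0.573 gives a corner at ω = 0.573 rad/s.

0.573 rad/s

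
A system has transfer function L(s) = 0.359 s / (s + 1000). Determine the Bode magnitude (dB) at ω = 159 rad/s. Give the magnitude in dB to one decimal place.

|j159| = 159
|j159 + 1000| = √(159² + 1000²) = 1013
|L(j159)| = 0.359 × 159 / 1013 = 0.056373
20 log₁₀(0.056373) = -24.98 dB

-25.0 dB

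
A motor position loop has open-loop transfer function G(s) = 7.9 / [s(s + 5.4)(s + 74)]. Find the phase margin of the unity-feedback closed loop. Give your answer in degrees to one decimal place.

Gain crossover: |G(jω)| = 1 at ω ≈ 0.0198 rad/s.
∠G(j0.0198) = −90° − arctan(0.0198/5.4) − arctan(0.0198/74) ≈ -90.23°
PM = 180° + (-90.23°) = 89.77°

89.8°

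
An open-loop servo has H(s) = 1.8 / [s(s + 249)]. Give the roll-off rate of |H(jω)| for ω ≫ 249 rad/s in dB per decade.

With 0 zeros and 2 poles, the high-frequency asymptotic slope is 20 × (0 − 2) = -40 dB/decade.

-40 dB/decade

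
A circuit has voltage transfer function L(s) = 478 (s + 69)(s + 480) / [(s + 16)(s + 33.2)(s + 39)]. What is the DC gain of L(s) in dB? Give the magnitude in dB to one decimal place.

L(0) = 478 × 69 × 480 / (16 × 33.2 × 39) = 764.18
20 log₁₀(764.18) = 57.66 dB

57.7 dB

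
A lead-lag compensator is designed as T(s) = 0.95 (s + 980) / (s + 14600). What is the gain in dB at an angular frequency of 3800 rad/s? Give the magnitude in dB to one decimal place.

-12.1 dB

|j3800 + 980| = √(3800² + 980²) = 3924
|j3800 + 14600| = √(3800² + 14600²) = 1.509e+04
|T(j3800)| = 0.95 × 3924 / 1.509e+04 = 0.24712
20 log₁₀(0.24712) = -12.14 dB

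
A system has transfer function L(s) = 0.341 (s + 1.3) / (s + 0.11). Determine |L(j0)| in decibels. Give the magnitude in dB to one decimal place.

L(0) = 0.341 × 1.3 / 0.11 = 4.03
20 log₁₀(4.03) = 12.11 dB

12.1 dB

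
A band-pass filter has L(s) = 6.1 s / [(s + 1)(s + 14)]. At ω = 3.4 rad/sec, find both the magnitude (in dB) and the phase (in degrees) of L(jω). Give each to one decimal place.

|L| = -7.8 dB, ∠L = 2.7°

|j3.4| = 3.4
|j3.4 + 1| = √(3.4² + 1²) = 3.544
|j3.4 + 14| = √(3.4² + 14²) = 14.41
|L(j3.4)| = 6.1 × 3.4 / (3.544 × 14.41) = 0.4062
20 log₁₀(0.4062) = -7.83 dB
∠(j3.4) = 90.00°
∠(j3.4 + 1) = arctan(3.4/1) = 73.61°
∠(j3.4 + 14) = arctan(3.4/14) = 13.65°
∠L(j3.4) = 90.00° − (73.61° + 13.65°) = 2.74°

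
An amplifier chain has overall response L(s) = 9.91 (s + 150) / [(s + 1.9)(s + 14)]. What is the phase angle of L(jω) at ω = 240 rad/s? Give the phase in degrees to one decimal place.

∠(j240 + 150) = arctan(240/150) = 57.99°
∠(j240 + 1.9) = arctan(240/1.9) = 89.55°
∠(j240 + 14) = arctan(240/14) = 86.66°
∠L(j240) = 57.99° − (89.55° + 86.66°) = -118.21°

-118.2°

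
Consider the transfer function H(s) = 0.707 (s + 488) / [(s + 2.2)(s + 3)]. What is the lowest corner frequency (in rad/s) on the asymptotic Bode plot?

Break frequencies occur at each pole and zero magnitude: 2.2 rad/s, 3 rad/s, 488 rad/s.
The lowest is 2.2 rad/s.

2.2 rad/s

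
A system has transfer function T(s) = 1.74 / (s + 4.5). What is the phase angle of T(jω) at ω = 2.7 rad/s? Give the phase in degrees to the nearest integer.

∠(j2.7 + 4.5) = arctan(2.7/4.5) = 30.96°
∠T(j2.7) = −30.96° = -30.96°

-31°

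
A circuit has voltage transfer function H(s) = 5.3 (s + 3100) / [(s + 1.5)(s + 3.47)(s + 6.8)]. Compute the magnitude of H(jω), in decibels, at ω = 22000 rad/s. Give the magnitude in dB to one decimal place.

-159.1 dB

|j22000 + 3100| = √(22000² + 3100²) = 2.222e+04
|j22000 + 1.5| = √(22000² + 1.5²) = 2.2e+04
|j22000 + 3.47| = √(22000² + 3.47²) = 2.2e+04
|j22000 + 6.8| = √(22000² + 6.8²) = 2.2e+04
|H(j22000)| = 5.3 × 2.222e+04 / (2.2e+04 × 2.2e+04 × 2.2e+04) = 1.1059e-08
20 log₁₀(1.1059e-08) = -159.13 dB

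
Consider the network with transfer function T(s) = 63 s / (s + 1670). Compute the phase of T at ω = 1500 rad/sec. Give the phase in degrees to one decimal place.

∠(j1500) = 90.00°
∠(j1500 + 1670) = arctan(1500/1670) = 41.93°
∠T(j1500) = 90.00° − 41.93° = 48.07°

48.1°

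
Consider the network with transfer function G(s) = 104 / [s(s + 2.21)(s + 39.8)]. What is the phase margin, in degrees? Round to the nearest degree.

Gain crossover: |G(jω)| = 1 at ω ≈ 1.06 rad/s.
∠G(j1.06) = −90° − arctan(1.06/2.21) − arctan(1.06/39.8) ≈ -117.26°
PM = 180° + (-117.26°) = 62.74°

63°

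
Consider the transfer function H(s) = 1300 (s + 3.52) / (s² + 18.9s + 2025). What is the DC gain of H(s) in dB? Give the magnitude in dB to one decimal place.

H(0) = 1300 × 3.52 / 2025 = 2.2598
20 log₁₀(2.2598) = 7.08 dB

7.1 dB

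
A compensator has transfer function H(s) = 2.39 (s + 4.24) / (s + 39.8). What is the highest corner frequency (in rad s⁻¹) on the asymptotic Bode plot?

39.8 rad s⁻¹

Break frequencies occur at each pole and zero magnitude: 4.24 rad s⁻¹, 39.8 rad s⁻¹.
The highest is 39.8 rad s⁻¹.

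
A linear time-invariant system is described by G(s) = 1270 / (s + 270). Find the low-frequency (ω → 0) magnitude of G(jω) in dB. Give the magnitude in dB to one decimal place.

G(0) = 1270 / 270 = 4.7037
20 log₁₀(4.7037) = 13.45 dB

13.4 dB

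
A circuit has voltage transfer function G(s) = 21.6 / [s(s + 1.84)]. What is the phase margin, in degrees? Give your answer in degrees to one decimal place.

22.4 deg

Gain crossover: |G(jω)| = 1 at ω ≈ 4.47 rad/sec.
∠G(j4.47) = −90° − arctan(4.47/1.84) ≈ -157.62°
PM = 180° + (-157.62°) = 22.38°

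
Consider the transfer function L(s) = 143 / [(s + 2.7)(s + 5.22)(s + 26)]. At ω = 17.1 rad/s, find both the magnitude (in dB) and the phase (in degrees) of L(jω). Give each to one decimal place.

|j17.1 + 2.7| = √(17.1² + 2.7²) = 17.31
|j17.1 + 5.22| = √(17.1² + 5.22²) = 17.88
|j17.1 + 26| = √(17.1² + 26²) = 31.12
|L(j17.1)| = 143 / (17.31 × 17.88 × 31.12) = 0.014846
20 log₁₀(0.014846) = -36.57 dB
∠(j17.1 + 2.7) = arctan(17.1/2.7) = 81.03°
∠(j17.1 + 5.22) = arctan(17.1/5.22) = 73.02°
∠(j17.1 + 26) = arctan(17.1/26) = 33.33°
∠L(j17.1) = − (81.03° + 73.02° + 33.33°) = -187.38°

|L| = -36.6 dB, ∠L = -187.4°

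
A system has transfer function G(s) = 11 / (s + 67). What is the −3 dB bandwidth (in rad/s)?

67 rad/s

For a single-pole low-pass, the −3 dB point is at the pole: ω = 67 rad/s.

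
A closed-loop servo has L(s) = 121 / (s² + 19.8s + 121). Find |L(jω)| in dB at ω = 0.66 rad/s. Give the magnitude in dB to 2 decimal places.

-0.02 dB

|(j0.66)² + 19.8(j0.66) + 121| = |120.56 + j13.068| = 121.3
|L(j0.66)| = 121 / 121.3 = 0.99777
20 log₁₀(0.99777) = -0.019 dB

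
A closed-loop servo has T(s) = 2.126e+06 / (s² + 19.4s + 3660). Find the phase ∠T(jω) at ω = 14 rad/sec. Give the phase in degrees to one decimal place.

∠[(j14)² + 19.4(j14) + 3660] = ∠[3464 + j271.6] = 4.48°
∠T(j14) = −4.48° = -4.48°

-4.5°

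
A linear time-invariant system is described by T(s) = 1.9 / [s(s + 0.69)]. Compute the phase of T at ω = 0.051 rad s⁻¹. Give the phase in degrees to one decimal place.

-94.2 deg

∠(j0.051 + 0.69) = arctan(0.051/0.69) = 4.23°
∠(j0.051) = 90.00°
∠T(j0.051) = − (4.23° + 90.00°) = -94.23°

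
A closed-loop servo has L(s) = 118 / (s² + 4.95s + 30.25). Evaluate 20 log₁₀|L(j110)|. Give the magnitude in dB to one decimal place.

-40.2 dB

|(j110)² + 4.95(j110) + 30.25| = |-12070 + j544.5| = 1.208e+04
|L(j110)| = 118 / 1.208e+04 = 0.0097666
20 log₁₀(0.0097666) = -40.21 dB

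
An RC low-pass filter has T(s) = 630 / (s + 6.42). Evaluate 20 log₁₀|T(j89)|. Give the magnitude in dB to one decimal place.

17.0 dB

|j89 + 6.42| = √(89² + 6.42²) = 89.23
|T(j89)| = 630 / 89.23 = 7.0603
20 log₁₀(7.0603) = 16.98 dB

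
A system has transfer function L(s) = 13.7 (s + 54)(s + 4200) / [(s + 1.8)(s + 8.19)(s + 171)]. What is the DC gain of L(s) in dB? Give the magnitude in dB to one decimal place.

61.8 dB

L(0) = 13.7 × 54 × 4200 / (1.8 × 8.19 × 171) = 1232.6
20 log₁₀(1232.6) = 61.82 dB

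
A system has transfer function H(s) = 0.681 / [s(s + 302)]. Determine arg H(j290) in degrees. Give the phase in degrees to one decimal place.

∠(j290 + 302) = arctan(290/302) = 43.84°
∠(j290) = 90.00°
∠H(j290) = − (43.84° + 90.00°) = -133.84°

-133.8°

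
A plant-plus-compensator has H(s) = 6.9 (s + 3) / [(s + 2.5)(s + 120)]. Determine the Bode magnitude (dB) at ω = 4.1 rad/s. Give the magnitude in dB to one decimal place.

|j4.1 + 3| = √(4.1² + 3²) = 5.08
|j4.1 + 2.5| = √(4.1² + 2.5²) = 4.802
|j4.1 + 120| = √(4.1² + 120²) = 120.1
|H(j4.1)| = 6.9 × 5.08 / (4.802 × 120.1) = 0.060797
20 log₁₀(0.060797) = -24.32 dB

-24.3 dB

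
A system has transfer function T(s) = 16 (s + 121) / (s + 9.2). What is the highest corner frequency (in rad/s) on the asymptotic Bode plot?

Break frequencies occur at each pole and zero magnitude: 9.2 rad/s, 121 rad/s.
The highest is 121 rad/s.

121 rad/s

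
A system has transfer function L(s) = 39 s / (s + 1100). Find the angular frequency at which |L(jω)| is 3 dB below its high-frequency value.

For a single-pole high-pass, the −3 dB point is at the pole: ω = 1100 rad/sec.

1100 rad/sec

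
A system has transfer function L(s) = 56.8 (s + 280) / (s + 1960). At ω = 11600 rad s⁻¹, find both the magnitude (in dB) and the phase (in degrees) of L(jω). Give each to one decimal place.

|L| = 35.0 dB, ∠L = 8.2°

|j11600 + 280| = √(11600² + 280²) = 1.16e+04
|j11600 + 1960| = √(11600² + 1960²) = 1.176e+04
|L(j11600)| = 56.8 × 1.16e+04 / 1.176e+04 = 56.022
20 log₁₀(56.022) = 34.97 dB
∠(j11600 + 280) = arctan(11600/280) = 88.62°
∠(j11600 + 1960) = arctan(11600/1960) = 80.41°
∠L(j11600) = 88.62° − 80.41° = 8.21°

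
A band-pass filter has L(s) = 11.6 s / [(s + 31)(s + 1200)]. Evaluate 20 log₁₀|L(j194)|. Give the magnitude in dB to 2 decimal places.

|j194| = 194
|j194 + 31| = √(194² + 31²) = 196.5
|j194 + 1200| = √(194² + 1200²) = 1216
|L(j194)| = 11.6 × 194 / (196.5 × 1216) = 0.0094232
20 log₁₀(0.0094232) = -40.516 dB

-40.52 dB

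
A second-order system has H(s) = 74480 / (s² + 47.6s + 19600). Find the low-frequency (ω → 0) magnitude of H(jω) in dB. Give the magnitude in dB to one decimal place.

H(0) = 74480 / 19600 = 3.8
20 log₁₀(3.8) = 11.60 dB

11.6 dB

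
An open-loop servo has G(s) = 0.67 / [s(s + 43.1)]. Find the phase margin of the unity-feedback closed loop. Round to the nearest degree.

Gain crossover: |G(jω)| = 1 at ω ≈ 0.0155 rad/sec.
∠G(j0.0155) = −90° − arctan(0.0155/43.1) ≈ -90.02°
PM = 180° + (-90.02°) = 89.98°

90 deg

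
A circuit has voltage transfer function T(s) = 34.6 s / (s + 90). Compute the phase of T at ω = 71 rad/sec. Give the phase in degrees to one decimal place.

51.7°

∠(j71) = 90.00°
∠(j71 + 90) = arctan(71/90) = 38.27°
∠T(j71) = 90.00° − 38.27° = 51.73°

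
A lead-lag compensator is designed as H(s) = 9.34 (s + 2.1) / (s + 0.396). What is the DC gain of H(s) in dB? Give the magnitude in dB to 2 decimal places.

H(0) = 9.34 × 2.1 / 0.396 = 49.53
20 log₁₀(49.53) = 33.897 dB

33.90 dB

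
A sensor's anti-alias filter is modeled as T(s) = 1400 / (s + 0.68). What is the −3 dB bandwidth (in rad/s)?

For a single-pole low-pass, the −3 dB point is at the pole: ω = 0.68 rad/s.

0.68 rad/s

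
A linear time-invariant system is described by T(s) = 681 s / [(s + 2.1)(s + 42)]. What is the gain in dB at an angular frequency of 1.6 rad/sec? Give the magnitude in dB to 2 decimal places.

|j1.6| = 1.6
|j1.6 + 2.1| = √(1.6² + 2.1²) = 2.64
|j1.6 + 42| = √(1.6² + 42²) = 42.03
|T(j1.6)| = 681 × 1.6 / (2.64 × 42.03) = 9.8194
20 log₁₀(9.8194) = 19.842 dB

19.84 dB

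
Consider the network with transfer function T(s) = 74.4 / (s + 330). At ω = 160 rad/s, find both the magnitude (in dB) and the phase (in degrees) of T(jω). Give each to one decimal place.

|j160 + 330| = √(160² + 330²) = 366.7
|T(j160)| = 74.4 / 366.7 = 0.20287
20 log₁₀(0.20287) = -13.86 dB
∠(j160 + 330) = arctan(160/330) = 25.87°
∠T(j160) = −25.87° = -25.87°

|T| = -13.9 dB, ∠T = -25.9°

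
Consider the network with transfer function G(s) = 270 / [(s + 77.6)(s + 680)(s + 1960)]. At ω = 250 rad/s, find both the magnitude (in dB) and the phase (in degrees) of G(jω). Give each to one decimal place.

|j250 + 77.6| = √(250² + 77.6²) = 261.8
|j250 + 680| = √(250² + 680²) = 724.5
|j250 + 1960| = √(250² + 1960²) = 1976
|G(j250)| = 270 / (261.8 × 724.5 × 1976) = 7.2053e-07
20 log₁₀(7.2053e-07) = -122.85 dB
∠(j250 + 77.6) = arctan(250/77.6) = 72.76°
∠(j250 + 680) = arctan(250/680) = 20.19°
∠(j250 + 1960) = arctan(250/1960) = 7.27°
∠G(j250) = − (72.76° + 20.19° + 7.27°) = -100.21°

|G| = -122.8 dB, ∠G = -100.2°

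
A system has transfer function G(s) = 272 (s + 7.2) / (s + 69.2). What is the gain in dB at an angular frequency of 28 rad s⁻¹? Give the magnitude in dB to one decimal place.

|j28 + 7.2| = √(28² + 7.2²) = 28.91
|j28 + 69.2| = √(28² + 69.2²) = 74.65
|G(j28)| = 272 × 28.91 / 74.65 = 105.34
20 log₁₀(105.34) = 40.45 dB

40.5 dB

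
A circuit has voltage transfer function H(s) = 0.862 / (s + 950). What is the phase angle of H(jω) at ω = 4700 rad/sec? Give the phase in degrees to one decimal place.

∠(j4700 + 950) = arctan(4700/950) = 78.57°
∠H(j4700) = −78.57° = -78.57°

-78.6°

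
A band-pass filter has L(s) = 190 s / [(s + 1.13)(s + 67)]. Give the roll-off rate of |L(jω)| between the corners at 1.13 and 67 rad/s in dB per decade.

0 dB/decade

In this band the factors already past their corner are: 1 differentiator zero, pole at 1.13; net slope = 0 dB/decade.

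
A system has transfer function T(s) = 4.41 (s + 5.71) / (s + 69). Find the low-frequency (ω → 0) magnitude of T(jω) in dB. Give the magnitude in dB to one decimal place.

-8.8 dB

T(0) = 4.41 × 5.71 / 69 = 0.36494
20 log₁₀(0.36494) = -8.76 dB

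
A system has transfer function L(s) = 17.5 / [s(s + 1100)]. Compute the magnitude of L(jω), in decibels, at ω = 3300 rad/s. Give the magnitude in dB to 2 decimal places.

|j3300 + 1100| = √(3300² + 1100²) = 3479
|j3300| = 3300
|L(j3300)| = 17.5 / (3479 × 3300) = 1.5245e-06
20 log₁₀(1.5245e-06) = -116.337 dB

-116.34 dB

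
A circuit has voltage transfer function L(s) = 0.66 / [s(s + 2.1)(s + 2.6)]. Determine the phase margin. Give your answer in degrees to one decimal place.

Gain crossover: |L(jω)| = 1 at ω ≈ 0.121 rad/sec.
∠L(j0.121) = −90° − arctan(0.121/2.1) − arctan(0.121/2.6) ≈ -95.94°
PM = 180° + (-95.94°) = 84.06°

84.1 deg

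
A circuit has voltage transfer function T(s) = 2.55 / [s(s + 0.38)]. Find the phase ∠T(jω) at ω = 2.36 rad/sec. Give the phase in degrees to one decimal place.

-170.9 deg

∠(j2.36 + 0.38) = arctan(2.36/0.38) = 80.85°
∠(j2.36) = 90.00°
∠T(j2.36) = − (80.85° + 90.00°) = -170.85°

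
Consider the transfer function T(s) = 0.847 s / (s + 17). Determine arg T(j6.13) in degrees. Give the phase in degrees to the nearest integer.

∠(j6.13) = 90.00°
∠(j6.13 + 17) = arctan(6.13/17) = 19.83°
∠T(j6.13) = 90.00° − 19.83° = 70.17°

70°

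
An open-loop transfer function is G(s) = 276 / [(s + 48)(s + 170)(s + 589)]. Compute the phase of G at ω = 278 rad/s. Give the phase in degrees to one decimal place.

∠(j278 + 48) = arctan(278/48) = 80.20°
∠(j278 + 170) = arctan(278/170) = 58.55°
∠(j278 + 589) = arctan(278/589) = 25.27°
∠G(j278) = − (80.20° + 58.55° + 25.27°) = -164.02°

-164.0°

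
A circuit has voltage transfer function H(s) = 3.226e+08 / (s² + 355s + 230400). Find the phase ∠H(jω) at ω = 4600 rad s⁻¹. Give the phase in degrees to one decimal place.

-175.5°

∠[(j4600)² + 355(j4600) + 230400] = ∠[-2.093e+07 + j1.633e+06] = 175.54°
∠H(j4600) = −175.54° = -175.54°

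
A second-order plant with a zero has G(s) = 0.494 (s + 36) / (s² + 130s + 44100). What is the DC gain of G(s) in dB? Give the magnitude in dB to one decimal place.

G(0) = 0.494 × 36 / 44100 = 0.00040327
20 log₁₀(0.00040327) = -67.89 dB

-67.9 dB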